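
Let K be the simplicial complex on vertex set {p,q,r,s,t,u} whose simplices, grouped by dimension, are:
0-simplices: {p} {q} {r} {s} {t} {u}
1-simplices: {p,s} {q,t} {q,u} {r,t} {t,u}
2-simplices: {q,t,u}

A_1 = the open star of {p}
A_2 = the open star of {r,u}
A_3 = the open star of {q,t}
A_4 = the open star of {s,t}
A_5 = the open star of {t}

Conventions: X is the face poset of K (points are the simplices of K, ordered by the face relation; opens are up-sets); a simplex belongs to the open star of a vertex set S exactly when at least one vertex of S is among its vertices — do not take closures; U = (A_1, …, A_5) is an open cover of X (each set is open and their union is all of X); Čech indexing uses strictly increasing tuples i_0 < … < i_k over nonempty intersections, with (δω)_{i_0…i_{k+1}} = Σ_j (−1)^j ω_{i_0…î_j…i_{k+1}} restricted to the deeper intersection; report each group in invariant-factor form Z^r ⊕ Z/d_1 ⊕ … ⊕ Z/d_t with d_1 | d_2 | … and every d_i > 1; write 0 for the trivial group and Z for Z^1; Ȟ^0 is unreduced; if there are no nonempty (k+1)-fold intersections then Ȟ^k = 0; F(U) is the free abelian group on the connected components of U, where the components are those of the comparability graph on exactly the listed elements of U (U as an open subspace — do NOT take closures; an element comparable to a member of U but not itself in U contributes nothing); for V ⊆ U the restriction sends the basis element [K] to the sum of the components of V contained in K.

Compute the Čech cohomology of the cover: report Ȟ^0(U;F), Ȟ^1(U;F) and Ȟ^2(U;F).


Ȟ^0(U;F) ≅ Z^2, Ȟ^1(U;F) ≅ 0, Ȟ^2(U;F) ≅ 0

nerve of the cover:
  A1={{p},{p,s}} A2={{r},{u},{q,u},{r,t},{t,u},{q,t,u}} A3={{q},{t},{q,t},{q,u},{r,t},{t,u},{q,t,u}} A4={{s},{t},{p,s},{q,t},{r,t},{t,u},{q,t,u}} A5={{t},{q,t},{r,t},{t,u},{q,t,u}}
  A14={{p,s}} A23={{q,u},{r,t},{t,u},{q,t,u}} A24={{r,t},{t,u},{q,t,u}} A25={{r,t},{t,u},{q,t,u}} A34={{t},{q,t},{r,t},{t,u},{q,t,u}} A35={{t},{q,t},{r,t},{t,u},{q,t,u}} A45={{t},{q,t},{r,t},{t,u},{q,t,u}}
  A234={{r,t},{t,u},{q,t,u}} A235={{r,t},{t,u},{q,t,u}} A245={{r,t},{t,u},{q,t,u}} A345={{t},{q,t},{r,t},{t,u},{q,t,u}}
  A2345={{r,t},{t,u},{q,t,u}}
components per intersection:
  A1: {{p},{p,s}}
  A2: {{r},{r,t}} {{u},{q,u},{t,u},{q,t,u}}
  A3: {{q},{t},{q,t},{q,u},{r,t},{t,u},{q,t,u}}
  A4: {{s},{p,s}} {{t},{q,t},{r,t},{t,u},{q,t,u}}
  A5: {{t},{q,t},{r,t},{t,u},{q,t,u}}
  A14: {{p,s}}
  A23: {{q,u},{t,u},{q,t,u}} {{r,t}}
  A24: {{r,t}} {{t,u},{q,t,u}}
  A25: {{r,t}} {{t,u},{q,t,u}}
  A34: {{t},{q,t},{r,t},{t,u},{q,t,u}}
  A35: {{t},{q,t},{r,t},{t,u},{q,t,u}}
  A45: {{t},{q,t},{r,t},{t,u},{q,t,u}}
  A234: {{r,t}} {{t,u},{q,t,u}}
  A235: {{r,t}} {{t,u},{q,t,u}}
  A245: {{r,t}} {{t,u},{q,t,u}}
  A345: {{t},{q,t},{r,t},{t,u},{q,t,u}}
  A2345: {{r,t}} {{t,u},{q,t,u}}
C dims 7,10,7,2; δ0: rk 5, SNF 1^5; δ1: rk 5, SNF 1^5; δ2: rk 2, SNF 1^2
Ȟ^0 = (7 − 5) − 0 = 2, so Ȟ^0 ≅ Z^2
Ȟ^1 = (10 − 5) − 5 = 0, so Ȟ^1 ≅ 0
Ȟ^2 = (7 − 2) − 5 = 0, so Ȟ^2 ≅ 0


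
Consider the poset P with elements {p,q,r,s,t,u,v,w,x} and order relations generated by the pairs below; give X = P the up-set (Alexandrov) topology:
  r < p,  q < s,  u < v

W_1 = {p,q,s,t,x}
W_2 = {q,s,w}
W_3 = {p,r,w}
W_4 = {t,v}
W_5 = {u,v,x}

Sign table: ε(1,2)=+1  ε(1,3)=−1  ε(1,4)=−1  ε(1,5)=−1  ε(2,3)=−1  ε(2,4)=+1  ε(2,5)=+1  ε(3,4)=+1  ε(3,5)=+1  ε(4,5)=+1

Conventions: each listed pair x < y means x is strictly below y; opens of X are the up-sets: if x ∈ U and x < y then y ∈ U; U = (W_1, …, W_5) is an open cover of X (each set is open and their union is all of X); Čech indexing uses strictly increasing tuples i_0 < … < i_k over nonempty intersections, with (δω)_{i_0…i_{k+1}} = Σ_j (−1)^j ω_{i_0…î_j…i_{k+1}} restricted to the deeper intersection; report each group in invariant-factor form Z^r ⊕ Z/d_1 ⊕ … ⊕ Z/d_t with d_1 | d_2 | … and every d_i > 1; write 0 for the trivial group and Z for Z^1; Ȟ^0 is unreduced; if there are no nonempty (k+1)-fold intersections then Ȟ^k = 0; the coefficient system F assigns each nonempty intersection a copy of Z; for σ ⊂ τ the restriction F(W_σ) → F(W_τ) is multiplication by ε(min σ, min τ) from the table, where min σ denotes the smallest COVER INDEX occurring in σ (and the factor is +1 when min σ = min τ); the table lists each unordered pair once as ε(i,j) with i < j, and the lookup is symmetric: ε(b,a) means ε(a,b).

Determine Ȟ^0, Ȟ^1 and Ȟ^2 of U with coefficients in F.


Ȟ^0 ≅ Z, Ȟ^1 ≅ Z^2 and Ȟ^2 ≅ 0

nonempty overlaps:
  W12={q,s} W13={p} W14={t} W15={x} W23={w} W45={v}
C dims 5,6; δ0: rk 4, SNF 1^4
degree 0: 5−4−0 = 1 → Ȟ^0 ≅ Z
degree 1: 6−0−4 = 2 → Ȟ^1 ≅ Z^2
degree 2: 0−0−0 = 0 → Ȟ^2 ≅ 0


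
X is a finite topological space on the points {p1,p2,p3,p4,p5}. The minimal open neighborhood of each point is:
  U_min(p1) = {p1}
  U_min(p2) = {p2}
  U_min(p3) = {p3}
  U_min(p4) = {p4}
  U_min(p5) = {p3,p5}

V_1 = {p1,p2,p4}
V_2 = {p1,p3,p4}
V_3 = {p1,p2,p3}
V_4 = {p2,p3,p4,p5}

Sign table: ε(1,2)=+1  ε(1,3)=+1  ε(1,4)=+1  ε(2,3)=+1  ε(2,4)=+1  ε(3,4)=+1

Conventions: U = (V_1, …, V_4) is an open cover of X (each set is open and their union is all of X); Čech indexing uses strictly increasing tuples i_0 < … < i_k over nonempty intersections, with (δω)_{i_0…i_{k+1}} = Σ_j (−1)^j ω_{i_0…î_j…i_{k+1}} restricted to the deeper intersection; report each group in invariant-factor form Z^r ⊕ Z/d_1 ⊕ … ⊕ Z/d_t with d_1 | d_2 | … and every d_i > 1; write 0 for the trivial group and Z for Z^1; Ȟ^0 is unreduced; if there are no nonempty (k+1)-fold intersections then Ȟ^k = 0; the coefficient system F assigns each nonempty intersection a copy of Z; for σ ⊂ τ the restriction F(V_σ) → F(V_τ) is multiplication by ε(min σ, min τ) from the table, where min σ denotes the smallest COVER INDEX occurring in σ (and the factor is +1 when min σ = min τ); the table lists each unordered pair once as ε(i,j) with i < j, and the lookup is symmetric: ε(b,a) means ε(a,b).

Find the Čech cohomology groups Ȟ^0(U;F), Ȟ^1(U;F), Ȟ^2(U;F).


Ȟ^0 = Z, Ȟ^1 = 0, Ȟ^2 = Z

intersection data:
  V12={p1,p4} V13={p1,p2} V14={p2,p4} V23={p1,p3} V24={p3,p4} V34={p2,p3}
  V123={p1} V124={p4} V134={p2} V234={p3}
C dims 4,6,4; δ0: rk 3, SNF 1^3; δ1: rk 3, SNF 1^3
Ȟ^0 = (4 − 3) − 0 = 1, so Ȟ^0 ≅ Z
Ȟ^1 = (6 − 3) − 3 = 0, so Ȟ^1 ≅ 0
Ȟ^2 = (4 − 0) − 3 = 1, so Ȟ^2 ≅ Z


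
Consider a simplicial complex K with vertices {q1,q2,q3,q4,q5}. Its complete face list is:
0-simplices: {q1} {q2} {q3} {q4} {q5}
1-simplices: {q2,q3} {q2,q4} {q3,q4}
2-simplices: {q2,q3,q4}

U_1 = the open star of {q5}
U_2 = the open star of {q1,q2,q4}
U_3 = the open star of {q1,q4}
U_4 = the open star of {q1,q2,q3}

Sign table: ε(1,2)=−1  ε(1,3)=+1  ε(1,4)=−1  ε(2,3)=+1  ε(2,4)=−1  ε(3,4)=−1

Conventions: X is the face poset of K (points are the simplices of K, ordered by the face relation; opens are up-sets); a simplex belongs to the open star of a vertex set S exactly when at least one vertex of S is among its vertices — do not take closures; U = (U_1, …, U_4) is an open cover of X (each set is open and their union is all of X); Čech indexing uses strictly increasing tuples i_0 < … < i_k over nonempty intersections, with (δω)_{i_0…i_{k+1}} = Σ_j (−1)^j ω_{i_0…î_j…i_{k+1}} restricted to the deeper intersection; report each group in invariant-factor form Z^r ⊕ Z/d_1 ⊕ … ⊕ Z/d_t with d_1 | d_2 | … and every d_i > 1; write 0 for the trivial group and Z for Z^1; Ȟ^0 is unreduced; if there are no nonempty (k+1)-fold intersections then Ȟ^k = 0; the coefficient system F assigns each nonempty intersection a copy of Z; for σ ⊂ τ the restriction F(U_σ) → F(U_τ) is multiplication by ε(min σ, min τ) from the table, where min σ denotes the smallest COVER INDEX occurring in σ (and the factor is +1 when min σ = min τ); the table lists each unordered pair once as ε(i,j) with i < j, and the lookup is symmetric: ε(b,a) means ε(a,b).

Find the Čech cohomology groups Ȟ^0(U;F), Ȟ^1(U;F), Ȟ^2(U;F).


Ȟ^0 = Z^2; Ȟ^1 = 0; Ȟ^2 = 0

intersection data:
  U1={{q5}} U2={{q1},{q2},{q4},{q2,q3},{q2,q4},{q3,q4},{q2,q3,q4}} U3={{q1},{q4},{q2,q4},{q3,q4},{q2,q3,q4}} U4={{q1},{q2},{q3},{q2,q3},{q2,q4},{q3,q4},{q2,q3,q4}}
  U23={{q1},{q4},{q2,q4},{q3,q4},{q2,q3,q4}} U24={{q1},{q2},{q2,q3},{q2,q4},{q3,q4},{q2,q3,q4}} U34={{q1},{q2,q4},{q3,q4},{q2,q3,q4}}
  U234={{q1},{q2,q4},{q3,q4},{q2,q3,q4}}
C dims 4,3,1; δ0: rk 2, SNF 1^2; δ1: rk 1, SNF 1^1
Ȟ^0 = (4 − 2) − 0 = 2, so Ȟ^0 ≅ Z^2
Ȟ^1 = (3 − 1) − 2 = 0, so Ȟ^1 ≅ 0
Ȟ^2 = (1 − 0) − 1 = 0, so Ȟ^2 ≅ 0


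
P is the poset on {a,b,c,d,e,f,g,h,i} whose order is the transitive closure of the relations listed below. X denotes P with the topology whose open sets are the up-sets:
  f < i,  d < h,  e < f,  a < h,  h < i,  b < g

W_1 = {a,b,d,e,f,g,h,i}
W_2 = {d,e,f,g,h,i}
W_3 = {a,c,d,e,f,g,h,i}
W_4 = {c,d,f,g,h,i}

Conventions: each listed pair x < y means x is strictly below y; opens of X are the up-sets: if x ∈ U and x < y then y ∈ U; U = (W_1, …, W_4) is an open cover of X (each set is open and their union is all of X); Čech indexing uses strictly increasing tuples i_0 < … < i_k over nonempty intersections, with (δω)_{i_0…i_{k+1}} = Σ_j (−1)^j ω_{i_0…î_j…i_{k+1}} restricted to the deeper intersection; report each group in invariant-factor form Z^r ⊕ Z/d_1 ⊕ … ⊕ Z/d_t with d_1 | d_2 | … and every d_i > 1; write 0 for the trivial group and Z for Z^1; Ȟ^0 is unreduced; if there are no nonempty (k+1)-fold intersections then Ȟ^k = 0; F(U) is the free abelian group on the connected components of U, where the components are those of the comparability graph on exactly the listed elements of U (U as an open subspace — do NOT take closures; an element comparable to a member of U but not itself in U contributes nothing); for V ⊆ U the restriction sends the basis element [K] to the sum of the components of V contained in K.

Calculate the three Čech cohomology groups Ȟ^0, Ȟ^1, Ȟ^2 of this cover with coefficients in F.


cover nerve:
  W12={d,e,f,g,h,i} W13={a,d,e,f,g,h,i} W14={d,f,g,h,i} W23={d,e,f,g,h,i} W24={d,f,g,h,i} W34={c,d,f,g,h,i}
  W123={d,e,f,g,h,i} W124={d,f,g,h,i} W134={d,f,g,h,i} W234={d,f,g,h,i}
  W1234={d,f,g,h,i}
components per intersection:
  W1: {a,d,e,f,h,i} {b,g}
  W2: {d,e,f,h,i} {g}
  W3: {a,d,e,f,h,i} {c} {g}
  W4: {c} {d,f,h,i} {g}
  W12: {d,e,f,h,i} {g}
  W13: {a,d,e,f,h,i} {g}
  W14: {d,f,h,i} {g}
  W23: {d,e,f,h,i} {g}
  W24: {d,f,h,i} {g}
  W34: {c} {d,f,h,i} {g}
  W123: {d,e,f,h,i} {g}
  W124: {d,f,h,i} {g}
  W134: {d,f,h,i} {g}
  W234: {d,f,h,i} {g}
  W1234: {d,f,h,i} {g}
C dims 10,13,8,2; δ0: rk 7, SNF 1^7; δ1: rk 6, SNF 1^6; δ2: rk 2, SNF 1^2
Ȟ^0: (10−7)−0=3 ⇒ Z^3
Ȟ^1: (13−6)−7=0 ⇒ 0
Ȟ^2: (8−2)−6=0 ⇒ 0

Ȟ^0(U;F) ≅ Z^3; Ȟ^1(U;F) ≅ 0; Ȟ^2(U;F) ≅ 0


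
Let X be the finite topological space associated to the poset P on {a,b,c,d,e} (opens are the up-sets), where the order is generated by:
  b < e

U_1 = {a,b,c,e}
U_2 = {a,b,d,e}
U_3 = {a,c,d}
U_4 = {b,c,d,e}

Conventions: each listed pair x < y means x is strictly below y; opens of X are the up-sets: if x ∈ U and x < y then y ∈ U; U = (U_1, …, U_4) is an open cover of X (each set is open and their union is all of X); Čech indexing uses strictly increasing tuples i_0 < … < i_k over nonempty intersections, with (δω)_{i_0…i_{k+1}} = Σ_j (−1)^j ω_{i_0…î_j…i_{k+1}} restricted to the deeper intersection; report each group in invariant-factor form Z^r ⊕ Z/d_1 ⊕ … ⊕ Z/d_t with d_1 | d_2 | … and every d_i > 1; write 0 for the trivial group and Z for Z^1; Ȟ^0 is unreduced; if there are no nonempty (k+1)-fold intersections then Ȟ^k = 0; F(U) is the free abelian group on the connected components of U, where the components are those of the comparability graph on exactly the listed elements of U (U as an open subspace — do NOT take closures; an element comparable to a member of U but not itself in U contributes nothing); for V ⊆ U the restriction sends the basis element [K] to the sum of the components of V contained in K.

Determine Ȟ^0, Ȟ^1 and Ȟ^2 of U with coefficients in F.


Ȟ^0 ≅ Z^4; Ȟ^1 ≅ 0; Ȟ^2 ≅ 0

cover nerve:
  U12={a,b,e} U13={a,c} U14={b,c,e} U23={a,d} U24={b,d,e} U34={c,d}
  U123={a} U124={b,e} U134={c} U234={d}
components per intersection:
  U1: {a} {b,e} {c}
  U2: {a} {b,e} {d}
  U3: {a} {c} {d}
  U4: {b,e} {c} {d}
  U12: {a} {b,e}
  U13: {a} {c}
  U14: {b,e} {c}
  U23: {a} {d}
  U24: {b,e} {d}
  U34: {c} {d}
  U123: {a}
  U124: {b,e}
  U134: {c}
  U234: {d}
C dims 12,12,4; δ0: rk 8, SNF 1^8; δ1: rk 4, SNF 1^4
Ȟ^0: (12−8)−0=4 ⇒ Z^4
Ȟ^1: (12−4)−8=0 ⇒ 0
Ȟ^2: (4−0)−4=0 ⇒ 0


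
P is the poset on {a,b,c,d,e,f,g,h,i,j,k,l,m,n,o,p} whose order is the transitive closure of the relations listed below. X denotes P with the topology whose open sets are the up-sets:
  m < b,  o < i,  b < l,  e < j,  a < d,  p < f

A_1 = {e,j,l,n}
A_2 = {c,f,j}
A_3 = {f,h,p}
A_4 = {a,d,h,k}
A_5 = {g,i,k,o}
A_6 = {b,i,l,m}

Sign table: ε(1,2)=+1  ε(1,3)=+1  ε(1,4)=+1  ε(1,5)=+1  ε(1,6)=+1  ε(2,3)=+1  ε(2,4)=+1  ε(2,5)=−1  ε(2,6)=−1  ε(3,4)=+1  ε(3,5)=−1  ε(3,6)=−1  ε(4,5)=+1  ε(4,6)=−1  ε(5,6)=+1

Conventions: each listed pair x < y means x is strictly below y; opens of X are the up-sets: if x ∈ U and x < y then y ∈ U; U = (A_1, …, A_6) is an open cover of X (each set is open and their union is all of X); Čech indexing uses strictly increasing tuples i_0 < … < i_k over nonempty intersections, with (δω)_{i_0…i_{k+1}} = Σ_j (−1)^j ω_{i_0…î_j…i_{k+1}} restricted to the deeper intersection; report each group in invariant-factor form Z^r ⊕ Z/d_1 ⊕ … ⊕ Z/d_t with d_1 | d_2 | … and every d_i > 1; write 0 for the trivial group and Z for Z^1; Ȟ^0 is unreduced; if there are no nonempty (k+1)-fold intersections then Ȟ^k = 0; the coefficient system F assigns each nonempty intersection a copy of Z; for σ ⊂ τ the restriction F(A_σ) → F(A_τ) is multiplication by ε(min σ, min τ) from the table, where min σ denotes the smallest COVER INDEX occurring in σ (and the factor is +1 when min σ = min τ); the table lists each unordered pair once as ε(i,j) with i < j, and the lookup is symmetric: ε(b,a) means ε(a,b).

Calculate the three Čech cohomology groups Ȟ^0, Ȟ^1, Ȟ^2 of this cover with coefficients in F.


nonempty overlaps:
  A12={j} A16={l} A23={f} A34={h} A45={k} A56={i}
C dims 6,6; δ0: rk 5, SNF 1^5
degree 0: 6−5−0 = 1 → Ȟ^0 ≅ Z
degree 1: 6−0−5 = 1 → Ȟ^1 ≅ Z
degree 2: 0−0−0 = 0 → Ȟ^2 ≅ 0

Ȟ^0 = Z,  Ȟ^1 = Z,  Ȟ^2 = 0


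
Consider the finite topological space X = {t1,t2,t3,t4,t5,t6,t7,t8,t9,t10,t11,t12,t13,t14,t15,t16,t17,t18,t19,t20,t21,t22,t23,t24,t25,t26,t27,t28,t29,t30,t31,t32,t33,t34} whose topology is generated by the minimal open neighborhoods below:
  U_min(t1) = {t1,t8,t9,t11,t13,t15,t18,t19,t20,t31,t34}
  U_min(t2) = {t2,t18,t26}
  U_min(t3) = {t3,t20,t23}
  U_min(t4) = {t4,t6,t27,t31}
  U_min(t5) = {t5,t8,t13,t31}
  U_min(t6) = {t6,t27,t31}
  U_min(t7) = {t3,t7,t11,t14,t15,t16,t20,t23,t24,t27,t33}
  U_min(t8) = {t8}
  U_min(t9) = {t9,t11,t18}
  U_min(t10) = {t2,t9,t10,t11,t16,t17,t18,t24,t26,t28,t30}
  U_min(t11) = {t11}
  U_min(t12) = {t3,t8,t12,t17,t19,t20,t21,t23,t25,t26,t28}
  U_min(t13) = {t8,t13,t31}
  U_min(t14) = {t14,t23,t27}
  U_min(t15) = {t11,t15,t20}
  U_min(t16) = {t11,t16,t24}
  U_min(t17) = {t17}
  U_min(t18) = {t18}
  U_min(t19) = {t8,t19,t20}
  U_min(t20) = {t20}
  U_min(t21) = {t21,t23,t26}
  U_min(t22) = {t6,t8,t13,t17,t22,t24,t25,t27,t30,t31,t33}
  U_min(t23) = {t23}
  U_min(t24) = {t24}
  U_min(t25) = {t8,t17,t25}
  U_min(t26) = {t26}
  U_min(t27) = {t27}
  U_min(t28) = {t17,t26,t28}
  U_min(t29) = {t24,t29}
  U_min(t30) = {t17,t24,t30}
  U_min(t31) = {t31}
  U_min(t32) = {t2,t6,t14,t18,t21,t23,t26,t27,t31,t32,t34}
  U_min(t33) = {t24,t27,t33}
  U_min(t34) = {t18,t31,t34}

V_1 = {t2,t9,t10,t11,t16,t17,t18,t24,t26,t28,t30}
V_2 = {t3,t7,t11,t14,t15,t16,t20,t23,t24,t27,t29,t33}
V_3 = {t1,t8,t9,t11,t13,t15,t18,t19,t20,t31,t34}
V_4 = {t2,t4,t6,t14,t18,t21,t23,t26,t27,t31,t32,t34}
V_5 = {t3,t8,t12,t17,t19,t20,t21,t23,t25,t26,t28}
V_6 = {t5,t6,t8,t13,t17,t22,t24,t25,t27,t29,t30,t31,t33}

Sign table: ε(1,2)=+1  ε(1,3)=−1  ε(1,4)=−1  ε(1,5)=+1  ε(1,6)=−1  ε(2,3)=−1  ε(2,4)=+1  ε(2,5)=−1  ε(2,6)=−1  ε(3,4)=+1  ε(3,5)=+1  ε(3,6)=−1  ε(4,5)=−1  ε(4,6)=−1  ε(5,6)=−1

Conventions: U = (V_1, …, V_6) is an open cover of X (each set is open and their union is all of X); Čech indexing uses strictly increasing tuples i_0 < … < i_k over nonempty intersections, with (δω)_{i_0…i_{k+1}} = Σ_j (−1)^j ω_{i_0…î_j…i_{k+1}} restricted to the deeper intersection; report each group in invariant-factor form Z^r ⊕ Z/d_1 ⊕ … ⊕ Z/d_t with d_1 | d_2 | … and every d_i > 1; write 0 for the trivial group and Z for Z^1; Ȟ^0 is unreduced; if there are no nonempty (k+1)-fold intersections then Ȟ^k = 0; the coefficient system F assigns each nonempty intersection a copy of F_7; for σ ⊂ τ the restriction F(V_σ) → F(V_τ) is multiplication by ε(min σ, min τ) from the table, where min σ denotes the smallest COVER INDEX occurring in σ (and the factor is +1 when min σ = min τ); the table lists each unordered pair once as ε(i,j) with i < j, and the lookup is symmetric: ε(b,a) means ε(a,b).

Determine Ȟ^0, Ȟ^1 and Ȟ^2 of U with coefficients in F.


cover nerve:
  V12={t11,t16,t24} V13={t9,t11,t18} V14={t2,t18,t26} V15={t17,t26,t28} V16={t17,t24,t30} V23={t11,t15,t20} V24={t14,t23,t27} V25={t3,t20,t23} V26={t24,t27,t29,t33} V34={t18,t31,t34} V35={t8,t19,t20} V36={t8,t13,t31} V45={t21,t23,t26} V46={t6,t27,t31} V56={t8,t17,t25}
  V123={t11} V126={t24} V134={t18} V145={t26} V156={t17} V235={t20} V245={t23} V246={t27} V346={t31} V356={t8}
C dims 6,15,10; δ0: rk_F7 6; δ1: rk_F7 9
Ȟ^0: (6−6)−0=0 ⇒ 0
Ȟ^1: (15−9)−6=0 ⇒ 0
Ȟ^2: (10−0)−9=1 ⇒ Z/7

Ȟ^0 ≅ 0; Ȟ^1 ≅ 0; Ȟ^2 ≅ Z/7


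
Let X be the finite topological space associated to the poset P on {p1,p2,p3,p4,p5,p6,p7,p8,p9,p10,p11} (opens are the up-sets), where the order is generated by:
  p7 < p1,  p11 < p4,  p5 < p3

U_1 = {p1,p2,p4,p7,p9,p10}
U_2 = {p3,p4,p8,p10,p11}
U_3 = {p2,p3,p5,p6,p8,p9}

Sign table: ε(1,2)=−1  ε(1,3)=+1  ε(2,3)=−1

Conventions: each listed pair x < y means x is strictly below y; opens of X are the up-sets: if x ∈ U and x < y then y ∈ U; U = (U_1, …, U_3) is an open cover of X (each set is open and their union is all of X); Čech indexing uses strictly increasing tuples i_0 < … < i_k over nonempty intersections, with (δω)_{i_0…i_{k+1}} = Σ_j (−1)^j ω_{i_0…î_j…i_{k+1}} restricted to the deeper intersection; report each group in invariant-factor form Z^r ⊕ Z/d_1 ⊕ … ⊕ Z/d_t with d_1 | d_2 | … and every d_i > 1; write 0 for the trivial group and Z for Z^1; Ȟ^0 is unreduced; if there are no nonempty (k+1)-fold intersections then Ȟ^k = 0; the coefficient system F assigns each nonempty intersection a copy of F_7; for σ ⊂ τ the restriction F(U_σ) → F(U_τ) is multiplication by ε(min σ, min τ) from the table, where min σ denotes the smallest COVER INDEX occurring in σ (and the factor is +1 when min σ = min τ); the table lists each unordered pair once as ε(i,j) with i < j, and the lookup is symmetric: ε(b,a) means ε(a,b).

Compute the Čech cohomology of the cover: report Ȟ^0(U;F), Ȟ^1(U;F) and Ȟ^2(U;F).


cover nerve:
  U12={p4,p10} U13={p2,p9} U23={p3,p8}
C dims 3,3; δ0: rk_F7 2
Ȟ^0: (3−2)−0=1 ⇒ Z/7
Ȟ^1: (3−0)−2=1 ⇒ Z/7
Ȟ^2: (0−0)−0=0 ⇒ 0

Ȟ^0 ≅ Z/7; Ȟ^1 ≅ Z/7; Ȟ^2 ≅ 0


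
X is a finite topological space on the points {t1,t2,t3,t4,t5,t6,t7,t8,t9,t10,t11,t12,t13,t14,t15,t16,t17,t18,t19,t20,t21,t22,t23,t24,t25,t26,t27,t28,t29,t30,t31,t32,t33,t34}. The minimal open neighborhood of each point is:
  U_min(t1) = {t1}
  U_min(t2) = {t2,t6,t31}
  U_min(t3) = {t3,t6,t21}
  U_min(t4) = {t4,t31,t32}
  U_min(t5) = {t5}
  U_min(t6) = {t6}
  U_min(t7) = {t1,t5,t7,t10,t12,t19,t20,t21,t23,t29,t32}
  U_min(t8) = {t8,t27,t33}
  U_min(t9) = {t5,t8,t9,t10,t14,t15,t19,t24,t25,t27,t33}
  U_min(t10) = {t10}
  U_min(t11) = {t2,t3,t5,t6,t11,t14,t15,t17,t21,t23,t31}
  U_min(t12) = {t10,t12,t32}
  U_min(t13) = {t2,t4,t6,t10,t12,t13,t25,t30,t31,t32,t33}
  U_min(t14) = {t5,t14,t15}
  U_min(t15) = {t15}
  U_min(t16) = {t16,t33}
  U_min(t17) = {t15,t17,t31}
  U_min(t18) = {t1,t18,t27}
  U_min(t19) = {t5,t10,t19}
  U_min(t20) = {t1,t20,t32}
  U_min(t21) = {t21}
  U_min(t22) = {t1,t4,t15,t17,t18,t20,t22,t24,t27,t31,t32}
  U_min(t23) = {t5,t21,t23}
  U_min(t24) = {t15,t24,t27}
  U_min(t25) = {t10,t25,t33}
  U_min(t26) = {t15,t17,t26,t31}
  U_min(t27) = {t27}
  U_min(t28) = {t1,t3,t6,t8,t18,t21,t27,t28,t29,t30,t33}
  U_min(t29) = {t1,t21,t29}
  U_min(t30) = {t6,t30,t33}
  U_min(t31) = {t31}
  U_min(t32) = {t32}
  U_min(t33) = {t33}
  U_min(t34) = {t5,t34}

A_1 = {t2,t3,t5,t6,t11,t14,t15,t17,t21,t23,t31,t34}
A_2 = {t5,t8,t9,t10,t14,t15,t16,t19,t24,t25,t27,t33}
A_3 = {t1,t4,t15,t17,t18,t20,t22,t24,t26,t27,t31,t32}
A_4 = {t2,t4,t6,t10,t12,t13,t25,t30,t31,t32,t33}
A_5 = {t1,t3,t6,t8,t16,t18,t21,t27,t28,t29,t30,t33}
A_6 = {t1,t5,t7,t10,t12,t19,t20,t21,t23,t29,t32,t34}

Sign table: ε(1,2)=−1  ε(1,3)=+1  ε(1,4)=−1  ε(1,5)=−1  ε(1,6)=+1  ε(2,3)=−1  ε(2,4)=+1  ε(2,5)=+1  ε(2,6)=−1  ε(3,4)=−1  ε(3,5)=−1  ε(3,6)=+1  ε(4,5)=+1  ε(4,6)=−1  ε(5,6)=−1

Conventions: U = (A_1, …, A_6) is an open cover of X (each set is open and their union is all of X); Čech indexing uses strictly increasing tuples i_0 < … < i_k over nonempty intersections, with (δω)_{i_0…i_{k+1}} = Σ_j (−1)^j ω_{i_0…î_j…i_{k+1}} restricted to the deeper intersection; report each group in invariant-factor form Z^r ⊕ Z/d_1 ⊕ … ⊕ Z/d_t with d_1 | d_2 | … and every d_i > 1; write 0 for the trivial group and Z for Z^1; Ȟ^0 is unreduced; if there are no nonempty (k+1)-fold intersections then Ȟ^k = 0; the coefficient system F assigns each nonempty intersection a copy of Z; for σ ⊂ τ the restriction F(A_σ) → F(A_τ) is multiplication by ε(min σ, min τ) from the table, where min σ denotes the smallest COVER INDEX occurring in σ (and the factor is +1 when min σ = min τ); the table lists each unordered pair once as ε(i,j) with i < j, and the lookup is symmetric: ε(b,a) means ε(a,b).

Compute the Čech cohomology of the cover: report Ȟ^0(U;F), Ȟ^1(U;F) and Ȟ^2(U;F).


nerve of the cover:
  A12={t5,t14,t15} A13={t15,t17,t31} A14={t2,t6,t31} A15={t3,t6,t21} A16={t5,t21,t23,t34} A23={t15,t24,t27} A24={t10,t25,t33} A25={t8,t16,t27,t33} A26={t5,t10,t19} A34={t4,t31,t32} A35={t1,t18,t27} A36={t1,t20,t32} A45={t6,t30,t33} A46={t10,t12,t32} A56={t1,t21,t29}
  A123={t15} A126={t5} A134={t31} A145={t6} A156={t21} A235={t27} A245={t33} A246={t10} A346={t32} A356={t1}
C dims 6,15,10; δ0: rk 5, SNF 1^5; δ1: rk 10, SNF 1^9·2
Ȟ^0 = (6 − 5) − 0 = 1, so Ȟ^0 ≅ Z
Ȟ^1 = (15 − 10) − 5 = 0, so Ȟ^1 ≅ 0
Ȟ^2 = (10 − 0) − 10 = 0 plus torsion [2], so Ȟ^2 ≅ Z/2

Ȟ^0 ≅ Z, Ȟ^1 ≅ 0 and Ȟ^2 ≅ Z/2


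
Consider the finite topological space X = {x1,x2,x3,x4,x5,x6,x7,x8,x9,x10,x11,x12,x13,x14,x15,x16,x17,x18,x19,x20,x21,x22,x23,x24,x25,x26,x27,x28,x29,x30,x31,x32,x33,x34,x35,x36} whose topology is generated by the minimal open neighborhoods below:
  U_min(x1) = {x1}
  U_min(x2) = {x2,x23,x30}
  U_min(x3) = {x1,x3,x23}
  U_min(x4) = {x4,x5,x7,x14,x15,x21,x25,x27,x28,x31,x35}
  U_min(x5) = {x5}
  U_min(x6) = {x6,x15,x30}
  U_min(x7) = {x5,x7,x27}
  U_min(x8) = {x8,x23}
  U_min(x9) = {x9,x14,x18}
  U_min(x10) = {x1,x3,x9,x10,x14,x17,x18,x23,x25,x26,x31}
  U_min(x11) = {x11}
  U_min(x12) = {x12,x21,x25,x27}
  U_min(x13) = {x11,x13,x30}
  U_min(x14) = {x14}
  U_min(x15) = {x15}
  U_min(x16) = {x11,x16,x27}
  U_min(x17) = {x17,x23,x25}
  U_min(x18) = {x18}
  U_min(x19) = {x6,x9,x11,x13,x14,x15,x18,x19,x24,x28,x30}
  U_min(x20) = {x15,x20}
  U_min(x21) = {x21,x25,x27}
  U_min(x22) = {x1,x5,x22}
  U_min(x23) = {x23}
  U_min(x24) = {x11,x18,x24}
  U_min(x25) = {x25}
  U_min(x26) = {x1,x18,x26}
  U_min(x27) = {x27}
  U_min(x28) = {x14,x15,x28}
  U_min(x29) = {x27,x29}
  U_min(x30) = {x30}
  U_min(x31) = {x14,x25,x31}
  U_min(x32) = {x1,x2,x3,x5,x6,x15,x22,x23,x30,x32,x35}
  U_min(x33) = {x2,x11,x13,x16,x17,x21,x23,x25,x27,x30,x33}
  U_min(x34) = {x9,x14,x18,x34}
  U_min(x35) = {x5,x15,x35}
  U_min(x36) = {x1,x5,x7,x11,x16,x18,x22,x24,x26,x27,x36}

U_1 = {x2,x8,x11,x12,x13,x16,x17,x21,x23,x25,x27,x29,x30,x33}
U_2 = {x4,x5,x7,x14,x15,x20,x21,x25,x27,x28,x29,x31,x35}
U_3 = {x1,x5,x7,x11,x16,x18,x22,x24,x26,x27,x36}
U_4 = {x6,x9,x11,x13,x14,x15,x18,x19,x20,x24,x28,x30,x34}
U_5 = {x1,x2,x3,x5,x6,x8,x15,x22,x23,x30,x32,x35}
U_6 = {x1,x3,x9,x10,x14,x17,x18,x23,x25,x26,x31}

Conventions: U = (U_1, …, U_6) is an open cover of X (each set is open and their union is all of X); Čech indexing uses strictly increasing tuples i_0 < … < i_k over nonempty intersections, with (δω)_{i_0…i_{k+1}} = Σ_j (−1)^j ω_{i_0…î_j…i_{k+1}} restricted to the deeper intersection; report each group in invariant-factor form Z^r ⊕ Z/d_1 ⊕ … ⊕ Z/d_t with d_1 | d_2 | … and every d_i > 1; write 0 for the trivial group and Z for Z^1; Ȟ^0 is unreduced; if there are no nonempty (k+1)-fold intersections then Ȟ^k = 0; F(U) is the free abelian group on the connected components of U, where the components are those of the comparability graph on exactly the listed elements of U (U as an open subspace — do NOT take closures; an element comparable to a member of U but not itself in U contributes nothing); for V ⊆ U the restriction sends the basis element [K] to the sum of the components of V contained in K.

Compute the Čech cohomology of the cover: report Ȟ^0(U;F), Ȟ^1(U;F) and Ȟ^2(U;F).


Ȟ^0 = Z, Ȟ^1 = 0, Ȟ^2 = Z/2

nerve of the cover:
  U12={x21,x25,x27,x29} U13={x11,x16,x27} U14={x11,x13,x30} U15={x2,x8,x23,x30} U16={x17,x23,x25} U23={x5,x7,x27} U24={x14,x15,x20,x28} U25={x5,x15,x35} U26={x14,x25,x31} U34={x11,x18,x24} U35={x1,x5,x22} U36={x1,x18,x26} U45={x6,x15,x30} U46={x9,x14,x18} U56={x1,x3,x23}
  U123={x27} U126={x25} U134={x11} U145={x30} U156={x23} U235={x5} U245={x15} U246={x14} U346={x18} U356={x1}
components per intersection:
  U1: {x2,x8,x11,x12,x13,x16,x17,x21,x23,x25,x27,x29,x30,x33}
  U2: {x4,x5,x7,x14,x15,x20,x21,x25,x27,x28,x29,x31,x35}
  U3: {x1,x5,x7,x11,x16,x18,x22,x24,x26,x27,x36}
  U4: {x6,x9,x11,x13,x14,x15,x18,x19,x20,x24,x28,x30,x34}
  U5: {x1,x2,x3,x5,x6,x8,x15,x22,x23,x30,x32,x35}
  U6: {x1,x3,x9,x10,x14,x17,x18,x23,x25,x26,x31}
  U12: {x21,x25,x27,x29}
  U13: {x11,x16,x27}
  U14: {x11,x13,x30}
  U15: {x2,x8,x23,x30}
  U16: {x17,x23,x25}
  U23: {x5,x7,x27}
  U24: {x14,x15,x20,x28}
  U25: {x5,x15,x35}
  U26: {x14,x25,x31}
  U34: {x11,x18,x24}
  U35: {x1,x5,x22}
  U36: {x1,x18,x26}
  U45: {x6,x15,x30}
  U46: {x9,x14,x18}
  U56: {x1,x3,x23}
  U123: {x27}
  U126: {x25}
  U134: {x11}
  U145: {x30}
  U156: {x23}
  U235: {x5}
  U245: {x15}
  U246: {x14}
  U346: {x18}
  U356: {x1}
C dims 6,15,10; δ0: rk 5, SNF 1^5; δ1: rk 10, SNF 1^9·2
Ȟ^0 = (6 − 5) − 0 = 1, so Ȟ^0 ≅ Z
Ȟ^1 = (15 − 10) − 5 = 0, so Ȟ^1 ≅ 0
Ȟ^2 = (10 − 0) − 10 = 0 plus torsion [2], so Ȟ^2 ≅ Z/2


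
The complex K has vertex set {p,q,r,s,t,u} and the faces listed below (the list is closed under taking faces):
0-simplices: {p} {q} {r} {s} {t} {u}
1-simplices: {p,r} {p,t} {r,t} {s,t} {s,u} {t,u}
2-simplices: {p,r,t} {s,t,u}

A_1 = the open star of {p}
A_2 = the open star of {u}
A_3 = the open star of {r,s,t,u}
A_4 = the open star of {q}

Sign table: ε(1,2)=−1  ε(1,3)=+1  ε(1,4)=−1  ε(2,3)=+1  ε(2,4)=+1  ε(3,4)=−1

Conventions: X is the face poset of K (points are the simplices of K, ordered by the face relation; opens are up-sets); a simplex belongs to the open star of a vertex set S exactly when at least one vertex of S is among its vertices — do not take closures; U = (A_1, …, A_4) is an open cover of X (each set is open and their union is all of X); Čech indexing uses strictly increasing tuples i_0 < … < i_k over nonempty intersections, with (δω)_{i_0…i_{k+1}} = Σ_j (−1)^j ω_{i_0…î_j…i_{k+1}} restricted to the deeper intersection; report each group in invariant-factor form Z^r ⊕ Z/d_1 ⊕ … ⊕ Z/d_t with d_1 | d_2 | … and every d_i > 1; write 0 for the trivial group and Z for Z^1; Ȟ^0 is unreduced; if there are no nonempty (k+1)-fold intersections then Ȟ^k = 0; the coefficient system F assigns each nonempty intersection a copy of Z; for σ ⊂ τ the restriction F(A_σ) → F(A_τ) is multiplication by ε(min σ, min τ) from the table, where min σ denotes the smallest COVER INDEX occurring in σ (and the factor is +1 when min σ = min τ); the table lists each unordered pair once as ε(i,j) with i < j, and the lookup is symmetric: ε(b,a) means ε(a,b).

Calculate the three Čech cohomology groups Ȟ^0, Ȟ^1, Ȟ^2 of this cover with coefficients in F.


nerve simplices:
  A1={{p},{p,r},{p,t},{p,r,t}} A2={{u},{s,u},{t,u},{s,t,u}} A3={{r},{s},{t},{u},{p,r},{p,t},{r,t},{s,t},{s,u},{t,u},{p,r,t},{s,t,u}} A4={{q}}
  A13={{p,r},{p,t},{p,r,t}} A23={{u},{s,u},{t,u},{s,t,u}}
C dims 4,2; δ0: rk 2, SNF 1^2
degree 0: 4−2−0 = 2 → Ȟ^0 ≅ Z^2
degree 1: 2−0−2 = 0 → Ȟ^1 ≅ 0
degree 2: 0−0−0 = 0 → Ȟ^2 ≅ 0

Ȟ^0 = Z^2, Ȟ^1 = 0 and Ȟ^2 = 0


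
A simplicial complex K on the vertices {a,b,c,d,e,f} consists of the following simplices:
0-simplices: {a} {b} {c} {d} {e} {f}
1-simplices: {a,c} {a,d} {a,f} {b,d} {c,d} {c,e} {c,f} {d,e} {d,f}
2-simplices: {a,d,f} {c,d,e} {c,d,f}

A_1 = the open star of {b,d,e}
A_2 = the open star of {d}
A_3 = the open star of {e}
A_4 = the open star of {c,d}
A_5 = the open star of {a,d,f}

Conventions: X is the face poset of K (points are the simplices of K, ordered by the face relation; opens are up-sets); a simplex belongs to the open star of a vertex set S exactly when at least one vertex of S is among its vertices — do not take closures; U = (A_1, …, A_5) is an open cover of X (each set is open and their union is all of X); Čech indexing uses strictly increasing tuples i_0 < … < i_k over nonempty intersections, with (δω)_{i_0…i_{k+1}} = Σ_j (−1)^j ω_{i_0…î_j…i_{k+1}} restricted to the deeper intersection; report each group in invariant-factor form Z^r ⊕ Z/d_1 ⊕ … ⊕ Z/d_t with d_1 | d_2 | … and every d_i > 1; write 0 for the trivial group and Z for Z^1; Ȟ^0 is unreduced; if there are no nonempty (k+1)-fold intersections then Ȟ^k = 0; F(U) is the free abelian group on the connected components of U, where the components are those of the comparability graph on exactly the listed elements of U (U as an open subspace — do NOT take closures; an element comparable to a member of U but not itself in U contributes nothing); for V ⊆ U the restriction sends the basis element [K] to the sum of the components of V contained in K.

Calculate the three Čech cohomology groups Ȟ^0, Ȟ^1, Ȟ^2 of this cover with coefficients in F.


Ȟ^0 = Z; Ȟ^1 = Z; Ȟ^2 = 0

cover nerve:
  A1={{b},{d},{e},{a,d},{b,d},{c,d},{c,e},{d,e},{d,f},{a,d,f},{c,d,e},{c,d,f}} A2={{d},{a,d},{b,d},{c,d},{d,e},{d,f},{a,d,f},{c,d,e},{c,d,f}} A3={{e},{c,e},{d,e},{c,d,e}} A4={{c},{d},{a,c},{a,d},{b,d},{c,d},{c,e},{c,f},{d,e},{d,f},{a,d,f},{c,d,e},{c,d,f}} A5={{a},{d},{f},{a,c},{a,d},{a,f},{b,d},{c,d},{c,f},{d,e},{d,f},{a,d,f},{c,d,e},{c,d,f}}
  A12={{d},{a,d},{b,d},{c,d},{d,e},{d,f},{a,d,f},{c,d,e},{c,d,f}} A13={{e},{c,e},{d,e},{c,d,e}} A14={{d},{a,d},{b,d},{c,d},{c,e},{d,e},{d,f},{a,d,f},{c,d,e},{c,d,f}} A15={{d},{a,d},{b,d},{c,d},{d,e},{d,f},{a,d,f},{c,d,e},{c,d,f}} A23={{d,e},{c,d,e}} A24={{d},{a,d},{b,d},{c,d},{d,e},{d,f},{a,d,f},{c,d,e},{c,d,f}} A25={{d},{a,d},{b,d},{c,d},{d,e},{d,f},{a,d,f},{c,d,e},{c,d,f}} A34={{c,e},{d,e},{c,d,e}} A35={{d,e},{c,d,e}} A45={{d},{a,c},{a,d},{b,d},{c,d},{c,f},{d,e},{d,f},{a,d,f},{c,d,e},{c,d,f}}
  A123={{d,e},{c,d,e}} A124={{d},{a,d},{b,d},{c,d},{d,e},{d,f},{a,d,f},{c,d,e},{c,d,f}} A125={{d},{a,d},{b,d},{c,d},{d,e},{d,f},{a,d,f},{c,d,e},{c,d,f}} A134={{c,e},{d,e},{c,d,e}} A135={{d,e},{c,d,e}} A145={{d},{a,d},{b,d},{c,d},{d,e},{d,f},{a,d,f},{c,d,e},{c,d,f}} A234={{d,e},{c,d,e}} A235={{d,e},{c,d,e}} A245={{d},{a,d},{b,d},{c,d},{d,e},{d,f},{a,d,f},{c,d,e},{c,d,f}} A345={{d,e},{c,d,e}}
  A1234={{d,e},{c,d,e}} A1235={{d,e},{c,d,e}} A1245={{d},{a,d},{b,d},{c,d},{d,e},{d,f},{a,d,f},{c,d,e},{c,d,f}} A1345={{d,e},{c,d,e}} A2345={{d,e},{c,d,e}}
  A12345={{d,e},{c,d,e}}
components per intersection:
  A1: {{b},{d},{e},{a,d},{b,d},{c,d},{c,e},{d,e},{d,f},{a,d,f},{c,d,e},{c,d,f}}
  A2: {{d},{a,d},{b,d},{c,d},{d,e},{d,f},{a,d,f},{c,d,e},{c,d,f}}
  A3: {{e},{c,e},{d,e},{c,d,e}}
  A4: {{c},{d},{a,c},{a,d},{b,d},{c,d},{c,e},{c,f},{d,e},{d,f},{a,d,f},{c,d,e},{c,d,f}}
  A5: {{a},{d},{f},{a,c},{a,d},{a,f},{b,d},{c,d},{c,f},{d,e},{d,f},{a,d,f},{c,d,e},{c,d,f}}
  A12: {{d},{a,d},{b,d},{c,d},{d,e},{d,f},{a,d,f},{c,d,e},{c,d,f}}
  A13: {{e},{c,e},{d,e},{c,d,e}}
  A14: {{d},{a,d},{b,d},{c,d},{c,e},{d,e},{d,f},{a,d,f},{c,d,e},{c,d,f}}
  A15: {{d},{a,d},{b,d},{c,d},{d,e},{d,f},{a,d,f},{c,d,e},{c,d,f}}
  A23: {{d,e},{c,d,e}}
  A24: {{d},{a,d},{b,d},{c,d},{d,e},{d,f},{a,d,f},{c,d,e},{c,d,f}}
  A25: {{d},{a,d},{b,d},{c,d},{d,e},{d,f},{a,d,f},{c,d,e},{c,d,f}}
  A34: {{c,e},{d,e},{c,d,e}}
  A35: {{d,e},{c,d,e}}
  A45: {{d},{a,d},{b,d},{c,d},{c,f},{d,e},{d,f},{a,d,f},{c,d,e},{c,d,f}} {{a,c}}
  A123: {{d,e},{c,d,e}}
  A124: {{d},{a,d},{b,d},{c,d},{d,e},{d,f},{a,d,f},{c,d,e},{c,d,f}}
  A125: {{d},{a,d},{b,d},{c,d},{d,e},{d,f},{a,d,f},{c,d,e},{c,d,f}}
  A134: {{c,e},{d,e},{c,d,e}}
  A135: {{d,e},{c,d,e}}
  A145: {{d},{a,d},{b,d},{c,d},{d,e},{d,f},{a,d,f},{c,d,e},{c,d,f}}
  A234: {{d,e},{c,d,e}}
  A235: {{d,e},{c,d,e}}
  A245: {{d},{a,d},{b,d},{c,d},{d,e},{d,f},{a,d,f},{c,d,e},{c,d,f}}
  A345: {{d,e},{c,d,e}}
  A1234: {{d,e},{c,d,e}}
  A1235: {{d,e},{c,d,e}}
  A1245: {{d},{a,d},{b,d},{c,d},{d,e},{d,f},{a,d,f},{c,d,e},{c,d,f}}
  A1345: {{d,e},{c,d,e}}
  A2345: {{d,e},{c,d,e}}
  A12345: {{d,e},{c,d,e}}
C dims 5,11,10,5; δ0: rk 4, SNF 1^4; δ1: rk 6, SNF 1^6; δ2: rk 4, SNF 1^4
Ȟ^0: (5−4)−0=1 ⇒ Z
Ȟ^1: (11−6)−4=1 ⇒ Z
Ȟ^2: (10−4)−6=0 ⇒ 0


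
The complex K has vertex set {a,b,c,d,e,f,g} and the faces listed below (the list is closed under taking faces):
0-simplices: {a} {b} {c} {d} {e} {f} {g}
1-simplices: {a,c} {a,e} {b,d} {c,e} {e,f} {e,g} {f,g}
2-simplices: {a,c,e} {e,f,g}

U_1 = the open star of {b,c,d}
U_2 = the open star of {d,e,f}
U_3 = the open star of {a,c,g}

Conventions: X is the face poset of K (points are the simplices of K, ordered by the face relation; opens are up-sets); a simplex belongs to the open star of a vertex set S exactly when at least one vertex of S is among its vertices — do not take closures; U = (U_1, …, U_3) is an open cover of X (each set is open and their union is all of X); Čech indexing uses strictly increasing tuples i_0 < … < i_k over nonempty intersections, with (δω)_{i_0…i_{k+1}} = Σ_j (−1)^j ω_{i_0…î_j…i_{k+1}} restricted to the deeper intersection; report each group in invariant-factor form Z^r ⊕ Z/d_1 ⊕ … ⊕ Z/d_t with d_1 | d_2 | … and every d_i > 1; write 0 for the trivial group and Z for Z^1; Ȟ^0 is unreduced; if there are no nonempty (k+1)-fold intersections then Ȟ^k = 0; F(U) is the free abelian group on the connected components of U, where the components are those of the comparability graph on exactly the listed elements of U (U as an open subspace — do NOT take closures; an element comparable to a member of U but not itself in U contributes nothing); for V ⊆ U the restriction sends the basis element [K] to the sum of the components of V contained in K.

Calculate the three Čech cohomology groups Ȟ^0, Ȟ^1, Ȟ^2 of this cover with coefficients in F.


nerve of the cover:
  U1={{b},{c},{d},{a,c},{b,d},{c,e},{a,c,e}} U2={{d},{e},{f},{a,e},{b,d},{c,e},{e,f},{e,g},{f,g},{a,c,e},{e,f,g}} U3={{a},{c},{g},{a,c},{a,e},{c,e},{e,g},{f,g},{a,c,e},{e,f,g}}
  U12={{d},{b,d},{c,e},{a,c,e}} U13={{c},{a,c},{c,e},{a,c,e}} U23={{a,e},{c,e},{e,g},{f,g},{a,c,e},{e,f,g}}
  U123={{c,e},{a,c,e}}
components per intersection:
  U1: {{b},{d},{b,d}} {{c},{a,c},{c,e},{a,c,e}}
  U2: {{d},{b,d}} {{e},{f},{a,e},{c,e},{e,f},{e,g},{f,g},{a,c,e},{e,f,g}}
  U3: {{a},{c},{a,c},{a,e},{c,e},{a,c,e}} {{g},{e,g},{f,g},{e,f,g}}
  U12: {{d},{b,d}} {{c,e},{a,c,e}}
  U13: {{c},{a,c},{c,e},{a,c,e}}
  U23: {{a,e},{c,e},{a,c,e}} {{e,g},{f,g},{e,f,g}}
  U123: {{c,e},{a,c,e}}
C dims 6,5,1; δ0: rk 4, SNF 1^4; δ1: rk 1, SNF 1^1
Ȟ^0 = (6 − 4) − 0 = 2, so Ȟ^0 ≅ Z^2
Ȟ^1 = (5 − 1) − 4 = 0, so Ȟ^1 ≅ 0
Ȟ^2 = (1 − 0) − 1 = 0, so Ȟ^2 ≅ 0

Ȟ^0 = Z^2; Ȟ^1 = 0; Ȟ^2 = 0


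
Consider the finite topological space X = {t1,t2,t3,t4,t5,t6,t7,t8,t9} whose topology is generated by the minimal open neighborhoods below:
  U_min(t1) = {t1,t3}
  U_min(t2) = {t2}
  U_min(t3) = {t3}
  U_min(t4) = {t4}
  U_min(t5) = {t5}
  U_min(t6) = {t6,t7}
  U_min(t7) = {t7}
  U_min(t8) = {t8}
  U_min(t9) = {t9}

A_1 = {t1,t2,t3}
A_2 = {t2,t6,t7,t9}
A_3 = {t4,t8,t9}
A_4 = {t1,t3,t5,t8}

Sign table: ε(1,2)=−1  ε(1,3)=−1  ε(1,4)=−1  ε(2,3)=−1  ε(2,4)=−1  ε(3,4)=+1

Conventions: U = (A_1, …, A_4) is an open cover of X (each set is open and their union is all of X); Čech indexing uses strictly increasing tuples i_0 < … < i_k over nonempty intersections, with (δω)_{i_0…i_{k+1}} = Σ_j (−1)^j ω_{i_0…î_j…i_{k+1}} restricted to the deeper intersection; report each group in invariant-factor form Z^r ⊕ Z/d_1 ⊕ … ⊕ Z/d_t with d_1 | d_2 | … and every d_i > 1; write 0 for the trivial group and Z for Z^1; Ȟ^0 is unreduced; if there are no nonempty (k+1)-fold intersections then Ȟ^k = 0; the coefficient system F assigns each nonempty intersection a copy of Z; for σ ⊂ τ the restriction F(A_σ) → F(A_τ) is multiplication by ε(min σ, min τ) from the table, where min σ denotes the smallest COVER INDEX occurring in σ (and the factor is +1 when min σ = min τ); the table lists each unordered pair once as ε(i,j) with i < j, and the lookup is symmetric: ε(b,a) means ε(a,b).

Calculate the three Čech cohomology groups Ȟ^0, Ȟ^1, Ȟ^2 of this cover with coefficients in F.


nonempty intersections:
  A12={t2} A14={t1,t3} A23={t9} A34={t8}
C dims 4,4; δ0: rk 4, SNF 1^3·2
Ȟ^0: (4−4)−0=0 ⇒ 0
Ȟ^1: (4−0)−4=0 plus torsion [2] ⇒ Z/2
Ȟ^2: (0−0)−0=0 ⇒ 0

Ȟ^0 = 0, Ȟ^1 = Z/2 and Ȟ^2 = 0


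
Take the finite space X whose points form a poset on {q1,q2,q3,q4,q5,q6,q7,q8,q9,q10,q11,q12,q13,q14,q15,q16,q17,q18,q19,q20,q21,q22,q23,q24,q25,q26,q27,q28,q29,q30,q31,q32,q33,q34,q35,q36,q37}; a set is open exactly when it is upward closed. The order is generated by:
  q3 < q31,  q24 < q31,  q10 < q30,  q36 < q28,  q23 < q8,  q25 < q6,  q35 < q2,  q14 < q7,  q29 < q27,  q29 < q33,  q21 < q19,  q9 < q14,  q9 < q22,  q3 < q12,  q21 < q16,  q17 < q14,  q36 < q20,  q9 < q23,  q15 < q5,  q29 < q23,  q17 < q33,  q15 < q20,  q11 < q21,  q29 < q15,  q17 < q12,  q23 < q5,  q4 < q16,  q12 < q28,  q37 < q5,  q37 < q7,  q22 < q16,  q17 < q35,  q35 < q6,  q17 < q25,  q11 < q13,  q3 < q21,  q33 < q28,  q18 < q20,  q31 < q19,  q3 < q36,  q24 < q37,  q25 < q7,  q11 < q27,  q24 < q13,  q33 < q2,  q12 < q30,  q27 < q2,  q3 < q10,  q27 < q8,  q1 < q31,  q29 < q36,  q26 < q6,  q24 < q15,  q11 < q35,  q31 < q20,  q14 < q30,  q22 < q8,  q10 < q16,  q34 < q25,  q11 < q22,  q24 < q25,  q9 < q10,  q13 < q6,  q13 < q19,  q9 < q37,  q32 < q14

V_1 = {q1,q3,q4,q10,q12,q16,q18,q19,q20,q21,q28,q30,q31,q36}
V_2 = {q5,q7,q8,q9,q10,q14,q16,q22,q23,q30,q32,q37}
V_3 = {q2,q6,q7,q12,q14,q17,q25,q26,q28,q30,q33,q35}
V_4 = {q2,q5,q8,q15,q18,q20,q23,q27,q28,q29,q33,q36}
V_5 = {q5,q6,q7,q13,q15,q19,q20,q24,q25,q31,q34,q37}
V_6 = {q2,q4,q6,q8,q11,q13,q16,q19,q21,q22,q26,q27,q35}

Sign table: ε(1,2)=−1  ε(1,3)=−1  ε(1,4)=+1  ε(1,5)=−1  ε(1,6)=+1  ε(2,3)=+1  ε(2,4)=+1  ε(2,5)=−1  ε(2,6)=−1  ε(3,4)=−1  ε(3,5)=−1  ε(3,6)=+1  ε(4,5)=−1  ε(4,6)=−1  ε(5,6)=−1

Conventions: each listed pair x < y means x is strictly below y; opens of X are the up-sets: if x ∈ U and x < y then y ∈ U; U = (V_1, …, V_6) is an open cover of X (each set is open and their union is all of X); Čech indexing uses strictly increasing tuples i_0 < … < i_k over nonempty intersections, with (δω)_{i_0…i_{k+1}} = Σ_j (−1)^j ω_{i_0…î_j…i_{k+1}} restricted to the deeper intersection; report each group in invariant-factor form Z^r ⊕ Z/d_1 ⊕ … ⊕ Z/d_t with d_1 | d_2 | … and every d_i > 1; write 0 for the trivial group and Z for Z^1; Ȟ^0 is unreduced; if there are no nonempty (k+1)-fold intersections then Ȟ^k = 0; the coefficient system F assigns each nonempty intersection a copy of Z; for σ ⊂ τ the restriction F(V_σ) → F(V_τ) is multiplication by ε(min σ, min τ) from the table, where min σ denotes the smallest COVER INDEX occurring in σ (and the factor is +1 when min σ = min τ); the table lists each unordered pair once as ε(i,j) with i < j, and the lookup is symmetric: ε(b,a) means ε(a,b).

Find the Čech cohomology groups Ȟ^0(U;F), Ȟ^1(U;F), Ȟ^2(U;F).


intersection data:
  V12={q10,q16,q30} V13={q12,q28,q30} V14={q18,q20,q28,q36} V15={q19,q20,q31} V16={q4,q16,q19,q21} V23={q7,q14,q30} V24={q5,q8,q23} V25={q5,q7,q37} V26={q8,q16,q22} V34={q2,q28,q33} V35={q6,q7,q25} V36={q2,q6,q26,q35} V45={q5,q15,q20} V46={q2,q8,q27} V56={q6,q13,q19}
  V123={q30} V126={q16} V134={q28} V145={q20} V156={q19} V235={q7} V245={q5} V246={q8} V346={q2} V356={q6}
C dims 6,15,10; δ0: rk 6, SNF 1^5·2; δ1: rk 9, SNF 1^9
Ȟ^0 = (6 − 6) − 0 = 0, so Ȟ^0 ≅ 0
Ȟ^1 = (15 − 9) − 6 = 0 plus torsion [2], so Ȟ^1 ≅ Z/2
Ȟ^2 = (10 − 0) − 9 = 1, so Ȟ^2 ≅ Z

Ȟ^0 ≅ 0,  Ȟ^1 ≅ Z/2,  Ȟ^2 ≅ Z
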